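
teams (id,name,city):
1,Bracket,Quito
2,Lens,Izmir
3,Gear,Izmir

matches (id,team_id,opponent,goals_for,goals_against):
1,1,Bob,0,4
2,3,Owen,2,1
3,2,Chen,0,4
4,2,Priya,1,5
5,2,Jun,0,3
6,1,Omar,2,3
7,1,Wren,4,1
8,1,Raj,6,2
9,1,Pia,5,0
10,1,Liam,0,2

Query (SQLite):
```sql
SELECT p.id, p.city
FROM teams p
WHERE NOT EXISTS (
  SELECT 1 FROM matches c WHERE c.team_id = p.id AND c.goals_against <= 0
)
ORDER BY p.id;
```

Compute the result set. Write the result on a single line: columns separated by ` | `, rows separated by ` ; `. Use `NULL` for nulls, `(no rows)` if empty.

2 | Izmir ; 3 | Izmir

For each teams row, check whether any matches with matching team_id has goals_against <= 0.
Keep rows where that is false.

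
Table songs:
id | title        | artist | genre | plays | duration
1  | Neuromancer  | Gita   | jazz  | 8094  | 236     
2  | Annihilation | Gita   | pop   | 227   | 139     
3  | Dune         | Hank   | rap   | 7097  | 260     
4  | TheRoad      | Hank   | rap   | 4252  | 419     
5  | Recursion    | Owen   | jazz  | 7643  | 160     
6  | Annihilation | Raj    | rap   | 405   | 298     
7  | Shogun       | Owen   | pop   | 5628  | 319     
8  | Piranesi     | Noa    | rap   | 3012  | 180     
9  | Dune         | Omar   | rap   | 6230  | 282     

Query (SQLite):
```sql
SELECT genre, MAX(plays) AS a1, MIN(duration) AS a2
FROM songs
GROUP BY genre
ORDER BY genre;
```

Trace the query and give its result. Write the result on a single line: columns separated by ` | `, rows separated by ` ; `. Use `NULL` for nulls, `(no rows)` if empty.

jazz | 8094 | 160 ; pop | 5628 | 139 ; rap | 7097 | 180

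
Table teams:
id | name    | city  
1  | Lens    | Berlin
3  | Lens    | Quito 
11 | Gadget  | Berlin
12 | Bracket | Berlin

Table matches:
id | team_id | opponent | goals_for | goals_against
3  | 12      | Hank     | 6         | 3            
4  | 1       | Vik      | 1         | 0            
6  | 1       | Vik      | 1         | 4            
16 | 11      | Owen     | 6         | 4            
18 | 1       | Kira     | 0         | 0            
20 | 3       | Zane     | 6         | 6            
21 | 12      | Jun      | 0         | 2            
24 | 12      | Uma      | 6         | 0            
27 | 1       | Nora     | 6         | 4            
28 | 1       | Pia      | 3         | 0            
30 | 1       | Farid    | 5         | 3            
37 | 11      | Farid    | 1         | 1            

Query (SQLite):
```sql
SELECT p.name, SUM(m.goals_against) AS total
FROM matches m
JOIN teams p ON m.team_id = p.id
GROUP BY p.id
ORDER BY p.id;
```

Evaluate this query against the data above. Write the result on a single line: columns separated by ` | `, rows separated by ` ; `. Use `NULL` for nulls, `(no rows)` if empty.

Join each matches row to its teams via team_id.
Group joined rows by teams.id; compute SUM(m.goals_against) per group.
  1: ids {4, 6, 18, 27, 28, 30} → SUM(m.goals_against)=11
  3: ids {20} → SUM(m.goals_against)=6
  11: ids {16, 37} → SUM(m.goals_against)=5
  12: ids {3, 21, 24} → SUM(m.goals_against)=5

Lens | 11 ; Lens | 6 ; Gadget | 5 ; Bracket | 5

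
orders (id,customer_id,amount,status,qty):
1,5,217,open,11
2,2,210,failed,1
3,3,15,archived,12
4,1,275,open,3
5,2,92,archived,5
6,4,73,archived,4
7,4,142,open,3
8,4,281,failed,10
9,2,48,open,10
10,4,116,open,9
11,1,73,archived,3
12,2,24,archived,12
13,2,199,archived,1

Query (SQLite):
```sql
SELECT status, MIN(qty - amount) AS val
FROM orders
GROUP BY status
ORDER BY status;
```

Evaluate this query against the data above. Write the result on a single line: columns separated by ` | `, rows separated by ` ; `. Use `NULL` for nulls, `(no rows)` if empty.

For each row compute qty - amount.
Group by status; take MIN of the expression per group.
  archived: ids {3, 5, 6, 11, 12, 13} → MIN(qty - amount)=-198
  failed: ids {2, 8} → MIN(qty - amount)=-271
  open: ids {1, 4, 7, 9, 10} → MIN(qty - amount)=-272

archived | -198 ; failed | -271 ; open | -272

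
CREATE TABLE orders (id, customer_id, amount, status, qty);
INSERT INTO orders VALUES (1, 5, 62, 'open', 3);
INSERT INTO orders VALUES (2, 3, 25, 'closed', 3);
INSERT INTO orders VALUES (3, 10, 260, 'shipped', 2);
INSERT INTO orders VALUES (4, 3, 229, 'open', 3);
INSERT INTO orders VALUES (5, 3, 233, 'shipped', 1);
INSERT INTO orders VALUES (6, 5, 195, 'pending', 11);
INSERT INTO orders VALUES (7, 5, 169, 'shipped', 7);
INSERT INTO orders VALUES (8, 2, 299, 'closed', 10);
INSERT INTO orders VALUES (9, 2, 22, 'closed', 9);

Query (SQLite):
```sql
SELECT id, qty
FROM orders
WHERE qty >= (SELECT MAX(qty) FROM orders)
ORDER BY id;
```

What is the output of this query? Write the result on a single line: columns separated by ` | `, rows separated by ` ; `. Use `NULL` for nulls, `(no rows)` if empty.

6 | 11

Scalar subquery: MAX(qty) over all orders rows = 11.
Keep rows where qty >= that value.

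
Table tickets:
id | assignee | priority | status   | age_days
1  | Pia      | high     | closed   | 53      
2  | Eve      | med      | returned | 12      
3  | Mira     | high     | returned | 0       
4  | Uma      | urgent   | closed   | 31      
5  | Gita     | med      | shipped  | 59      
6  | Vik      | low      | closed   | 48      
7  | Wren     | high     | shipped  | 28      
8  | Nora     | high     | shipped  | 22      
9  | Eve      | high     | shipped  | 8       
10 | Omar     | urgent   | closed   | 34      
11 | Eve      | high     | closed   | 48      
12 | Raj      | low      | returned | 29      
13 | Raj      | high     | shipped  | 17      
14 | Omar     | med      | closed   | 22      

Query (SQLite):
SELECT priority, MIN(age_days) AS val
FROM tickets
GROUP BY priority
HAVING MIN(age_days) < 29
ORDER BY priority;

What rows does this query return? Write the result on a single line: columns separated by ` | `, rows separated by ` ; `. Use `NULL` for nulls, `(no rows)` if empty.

Partition tickets by priority; compute MIN(age_days) within each group.
HAVING: keep groups where MIN(age_days) < 29.
  high: ids {1, 3, 7, 8, 9, 11, 13} → MIN(age_days)=0
  low: ids {6, 12} → MIN(age_days)=29
  med: ids {2, 5, 14} → MIN(age_days)=12
  urgent: ids {4, 10} → MIN(age_days)=31

high | 0 ; med | 12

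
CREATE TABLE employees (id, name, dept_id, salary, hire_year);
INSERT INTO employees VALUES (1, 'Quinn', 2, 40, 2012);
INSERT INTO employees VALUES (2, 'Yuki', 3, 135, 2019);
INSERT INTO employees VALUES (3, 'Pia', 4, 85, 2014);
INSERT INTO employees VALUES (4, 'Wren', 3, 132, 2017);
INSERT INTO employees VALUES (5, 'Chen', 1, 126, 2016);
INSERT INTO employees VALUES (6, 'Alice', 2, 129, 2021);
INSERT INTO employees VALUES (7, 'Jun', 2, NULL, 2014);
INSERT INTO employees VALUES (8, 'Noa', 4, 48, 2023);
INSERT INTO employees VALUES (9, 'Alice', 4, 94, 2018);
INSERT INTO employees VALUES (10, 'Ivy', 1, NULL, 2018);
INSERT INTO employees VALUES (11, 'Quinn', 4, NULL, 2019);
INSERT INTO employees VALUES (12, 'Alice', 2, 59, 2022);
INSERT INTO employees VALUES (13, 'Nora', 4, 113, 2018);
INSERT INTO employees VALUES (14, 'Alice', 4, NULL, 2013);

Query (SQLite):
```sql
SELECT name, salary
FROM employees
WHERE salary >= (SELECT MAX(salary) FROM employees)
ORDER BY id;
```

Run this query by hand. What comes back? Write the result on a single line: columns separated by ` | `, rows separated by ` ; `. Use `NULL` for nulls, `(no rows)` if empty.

Yuki | 135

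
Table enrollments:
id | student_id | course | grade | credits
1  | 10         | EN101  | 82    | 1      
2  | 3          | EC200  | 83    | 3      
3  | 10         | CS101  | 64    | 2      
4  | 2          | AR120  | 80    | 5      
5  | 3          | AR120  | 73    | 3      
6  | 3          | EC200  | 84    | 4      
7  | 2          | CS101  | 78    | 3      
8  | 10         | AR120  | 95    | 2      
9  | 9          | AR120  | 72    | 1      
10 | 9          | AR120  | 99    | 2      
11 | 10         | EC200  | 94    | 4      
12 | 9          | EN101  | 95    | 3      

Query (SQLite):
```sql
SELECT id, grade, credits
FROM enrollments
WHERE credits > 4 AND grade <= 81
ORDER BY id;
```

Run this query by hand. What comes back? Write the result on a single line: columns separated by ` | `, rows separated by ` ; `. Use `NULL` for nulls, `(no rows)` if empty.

credits > 4: ids {4}
grade <= 81: ids {3, 4, 5, 7, 9}
Combine with AND.

4 | 80 | 5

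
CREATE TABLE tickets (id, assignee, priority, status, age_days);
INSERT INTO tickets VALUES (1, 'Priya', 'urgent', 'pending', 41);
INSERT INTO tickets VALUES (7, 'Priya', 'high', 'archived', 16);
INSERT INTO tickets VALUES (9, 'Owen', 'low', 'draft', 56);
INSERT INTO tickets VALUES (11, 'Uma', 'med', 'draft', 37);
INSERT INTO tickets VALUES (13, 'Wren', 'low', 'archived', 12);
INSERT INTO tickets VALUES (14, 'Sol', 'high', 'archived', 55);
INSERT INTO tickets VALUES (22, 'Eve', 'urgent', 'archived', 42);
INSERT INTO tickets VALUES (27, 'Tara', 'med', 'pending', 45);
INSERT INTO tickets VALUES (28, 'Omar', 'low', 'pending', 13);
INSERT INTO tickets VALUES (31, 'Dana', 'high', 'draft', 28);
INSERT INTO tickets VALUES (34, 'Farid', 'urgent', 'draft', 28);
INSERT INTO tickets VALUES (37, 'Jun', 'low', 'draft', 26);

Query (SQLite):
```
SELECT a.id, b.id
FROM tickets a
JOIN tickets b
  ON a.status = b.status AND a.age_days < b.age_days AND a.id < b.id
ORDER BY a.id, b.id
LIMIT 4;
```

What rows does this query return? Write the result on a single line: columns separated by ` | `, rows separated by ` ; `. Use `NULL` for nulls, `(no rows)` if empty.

Pairs (a,b) with same status, a.age_days < b.age_days, a.id < b.id.
status groups: archived:{7,13,14,22} draft:{9,11,31,34,37} pending:{1,27,28}
Ordered by (a.id, b.id); first 4.

1 | 27 ; 7 | 14 ; 7 | 22 ; 13 | 14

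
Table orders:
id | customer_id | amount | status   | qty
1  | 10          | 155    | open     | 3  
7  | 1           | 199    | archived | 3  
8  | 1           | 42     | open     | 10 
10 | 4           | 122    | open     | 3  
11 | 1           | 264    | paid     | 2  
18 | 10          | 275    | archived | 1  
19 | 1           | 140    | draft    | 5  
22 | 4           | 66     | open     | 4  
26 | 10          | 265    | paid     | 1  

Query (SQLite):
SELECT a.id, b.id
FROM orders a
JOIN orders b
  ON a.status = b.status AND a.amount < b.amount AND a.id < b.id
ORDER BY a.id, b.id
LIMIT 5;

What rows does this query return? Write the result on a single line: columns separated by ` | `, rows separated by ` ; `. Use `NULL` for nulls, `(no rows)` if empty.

Pairs (a,b) with same status, a.amount < b.amount, a.id < b.id.
status groups: archived:{7,18} draft:{19} open:{1,8,10,22} paid:{11,26}
Ordered by (a.id, b.id); first 5.

7 | 18 ; 8 | 10 ; 8 | 22 ; 11 | 26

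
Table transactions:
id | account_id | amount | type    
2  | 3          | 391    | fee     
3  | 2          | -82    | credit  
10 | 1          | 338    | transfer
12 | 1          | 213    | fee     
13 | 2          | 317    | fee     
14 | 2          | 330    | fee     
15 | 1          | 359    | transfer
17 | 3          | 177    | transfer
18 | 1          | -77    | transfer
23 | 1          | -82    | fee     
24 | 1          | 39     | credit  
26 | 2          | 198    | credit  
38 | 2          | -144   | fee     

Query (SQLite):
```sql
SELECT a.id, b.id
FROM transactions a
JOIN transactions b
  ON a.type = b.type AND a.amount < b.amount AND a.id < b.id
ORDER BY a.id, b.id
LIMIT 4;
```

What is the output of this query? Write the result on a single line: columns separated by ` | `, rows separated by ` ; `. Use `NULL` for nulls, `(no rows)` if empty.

Pairs (a,b) with same type, a.amount < b.amount, a.id < b.id.
type groups: credit:{3,24,26} fee:{2,12,13,14,23,38} transfer:{10,15,17,18}
Ordered by (a.id, b.id); first 4.

3 | 24 ; 3 | 26 ; 10 | 15 ; 12 | 13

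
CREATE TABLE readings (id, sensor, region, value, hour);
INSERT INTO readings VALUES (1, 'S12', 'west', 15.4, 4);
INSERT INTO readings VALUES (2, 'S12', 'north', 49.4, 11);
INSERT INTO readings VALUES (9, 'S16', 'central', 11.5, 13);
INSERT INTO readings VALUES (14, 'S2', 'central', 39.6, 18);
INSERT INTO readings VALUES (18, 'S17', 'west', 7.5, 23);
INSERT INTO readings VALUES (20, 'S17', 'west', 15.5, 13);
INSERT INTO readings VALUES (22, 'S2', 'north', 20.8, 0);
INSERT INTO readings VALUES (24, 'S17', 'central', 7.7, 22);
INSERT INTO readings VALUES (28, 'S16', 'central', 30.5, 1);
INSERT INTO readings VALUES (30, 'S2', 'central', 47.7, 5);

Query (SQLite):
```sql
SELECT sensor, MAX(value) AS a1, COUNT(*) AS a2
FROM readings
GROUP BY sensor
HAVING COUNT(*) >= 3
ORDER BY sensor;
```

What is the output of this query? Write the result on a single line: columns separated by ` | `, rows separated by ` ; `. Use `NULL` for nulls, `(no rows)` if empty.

S17 | 15.5 | 3 ; S2 | 47.7 | 3

Group readings by sensor.
Per group compute: MAX(value), COUNT(*).
HAVING: drop groups with fewer than 3 rows.
  S12: ids {1, 2} → MAX(value)=49.4, COUNT(*)=2
  S16: ids {9, 28} → MAX(value)=30.5, COUNT(*)=2
  S17: ids {18, 20, 24} → MAX(value)=15.5, COUNT(*)=3
  S2: ids {14, 22, 30} → MAX(value)=47.7, COUNT(*)=3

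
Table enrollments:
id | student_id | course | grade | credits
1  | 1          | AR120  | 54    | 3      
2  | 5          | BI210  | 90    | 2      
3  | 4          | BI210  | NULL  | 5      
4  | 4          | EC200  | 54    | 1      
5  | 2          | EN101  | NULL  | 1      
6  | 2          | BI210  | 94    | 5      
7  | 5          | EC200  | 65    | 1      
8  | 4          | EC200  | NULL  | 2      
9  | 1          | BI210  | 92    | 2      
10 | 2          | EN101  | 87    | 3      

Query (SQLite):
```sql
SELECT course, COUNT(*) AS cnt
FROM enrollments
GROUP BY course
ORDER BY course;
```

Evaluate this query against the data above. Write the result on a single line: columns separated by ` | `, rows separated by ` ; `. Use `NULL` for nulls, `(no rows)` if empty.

Partition enrollments by course; compute COUNT(*) within each group.
  AR120: ids {1} → COUNT(*)=1
  BI210: ids {2, 3, 6, 9} → COUNT(*)=4
  EC200: ids {4, 7, 8} → COUNT(*)=3
  EN101: ids {5, 10} → COUNT(*)=2

AR120 | 1 ; BI210 | 4 ; EC200 | 3 ; EN101 | 2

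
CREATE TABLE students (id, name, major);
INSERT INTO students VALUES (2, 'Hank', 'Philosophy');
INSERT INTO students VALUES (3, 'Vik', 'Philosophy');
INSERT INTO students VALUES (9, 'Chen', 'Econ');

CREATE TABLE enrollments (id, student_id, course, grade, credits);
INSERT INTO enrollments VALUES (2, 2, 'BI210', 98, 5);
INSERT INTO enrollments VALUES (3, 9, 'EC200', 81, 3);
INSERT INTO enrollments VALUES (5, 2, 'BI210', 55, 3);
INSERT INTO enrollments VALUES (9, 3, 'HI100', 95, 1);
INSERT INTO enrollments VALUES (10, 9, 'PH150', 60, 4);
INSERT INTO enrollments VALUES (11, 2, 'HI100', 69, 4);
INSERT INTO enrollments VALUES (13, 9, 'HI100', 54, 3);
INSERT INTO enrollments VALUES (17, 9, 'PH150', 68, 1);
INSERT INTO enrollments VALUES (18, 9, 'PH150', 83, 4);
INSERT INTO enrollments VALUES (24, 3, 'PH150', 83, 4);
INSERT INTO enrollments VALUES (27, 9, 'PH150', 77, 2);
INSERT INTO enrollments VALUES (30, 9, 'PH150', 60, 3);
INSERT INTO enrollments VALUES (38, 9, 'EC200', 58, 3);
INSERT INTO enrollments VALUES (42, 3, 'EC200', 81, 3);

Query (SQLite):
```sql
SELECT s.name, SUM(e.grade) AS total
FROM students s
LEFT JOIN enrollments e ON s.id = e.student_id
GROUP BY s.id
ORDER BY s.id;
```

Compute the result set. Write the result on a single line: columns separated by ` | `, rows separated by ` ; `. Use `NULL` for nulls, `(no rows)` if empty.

Hank | 222 ; Vik | 259 ; Chen | 541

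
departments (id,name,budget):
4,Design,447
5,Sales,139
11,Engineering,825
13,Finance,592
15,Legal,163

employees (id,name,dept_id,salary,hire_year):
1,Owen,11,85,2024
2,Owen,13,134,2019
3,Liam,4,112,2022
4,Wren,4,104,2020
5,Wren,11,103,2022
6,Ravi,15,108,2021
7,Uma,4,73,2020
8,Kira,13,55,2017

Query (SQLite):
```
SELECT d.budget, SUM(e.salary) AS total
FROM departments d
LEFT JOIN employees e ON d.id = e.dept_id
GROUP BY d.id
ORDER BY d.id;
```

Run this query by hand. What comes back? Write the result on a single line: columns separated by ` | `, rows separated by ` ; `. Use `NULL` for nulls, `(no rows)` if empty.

447 | 289 ; 139 | NULL ; 825 | 188 ; 592 | 189 ; 163 | 108

LEFT JOIN keeps every departments row; unmatched ones get NULL for employees columns.
Group by departments.id and compute SUM(e.salary). SUM over an all-NULL group is NULL.
  4: ids {3, 4, 7} → SUM(e.salary)=289
  5: ids {—} → SUM(e.salary)=NULL
  11: ids {1, 5} → SUM(e.salary)=188
  13: ids {2, 8} → SUM(e.salary)=189
  15: ids {6} → SUM(e.salary)=108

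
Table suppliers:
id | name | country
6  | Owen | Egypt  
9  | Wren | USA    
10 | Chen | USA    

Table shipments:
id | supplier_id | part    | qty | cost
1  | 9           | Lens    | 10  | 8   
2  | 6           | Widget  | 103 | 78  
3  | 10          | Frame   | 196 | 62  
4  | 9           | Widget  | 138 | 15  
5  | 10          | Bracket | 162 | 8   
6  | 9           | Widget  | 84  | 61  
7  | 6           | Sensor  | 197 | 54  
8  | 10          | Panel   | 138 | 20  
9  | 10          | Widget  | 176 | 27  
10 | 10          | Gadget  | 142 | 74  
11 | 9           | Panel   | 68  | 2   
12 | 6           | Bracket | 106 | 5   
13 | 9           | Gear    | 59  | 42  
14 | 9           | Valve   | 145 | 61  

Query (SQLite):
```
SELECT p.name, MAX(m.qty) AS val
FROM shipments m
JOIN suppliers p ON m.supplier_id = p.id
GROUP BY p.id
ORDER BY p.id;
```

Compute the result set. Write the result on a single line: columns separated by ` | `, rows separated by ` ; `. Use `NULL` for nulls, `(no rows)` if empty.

Join each shipments row to its suppliers via supplier_id.
Group joined rows by suppliers.id; compute MAX(m.qty) per group.
  6: ids {2, 7, 12} → MAX(m.qty)=197
  9: ids {1, 4, 6, 11, 13, 14} → MAX(m.qty)=145
  10: ids {3, 5, 8, 9, 10} → MAX(m.qty)=196

Owen | 197 ; Wren | 145 ; Chen | 196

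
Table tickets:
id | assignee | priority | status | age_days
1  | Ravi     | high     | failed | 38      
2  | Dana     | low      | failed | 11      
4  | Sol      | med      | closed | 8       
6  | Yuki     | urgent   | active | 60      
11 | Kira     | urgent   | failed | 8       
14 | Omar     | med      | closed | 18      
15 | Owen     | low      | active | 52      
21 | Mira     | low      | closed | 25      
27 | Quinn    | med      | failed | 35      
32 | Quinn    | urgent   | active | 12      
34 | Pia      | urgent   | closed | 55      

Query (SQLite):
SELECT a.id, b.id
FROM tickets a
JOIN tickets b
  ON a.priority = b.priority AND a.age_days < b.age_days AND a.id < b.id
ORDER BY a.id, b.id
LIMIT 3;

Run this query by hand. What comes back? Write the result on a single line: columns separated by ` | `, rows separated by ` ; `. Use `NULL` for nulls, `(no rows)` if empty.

2 | 15 ; 2 | 21 ; 4 | 14

Pairs (a,b) with same priority, a.age_days < b.age_days, a.id < b.id.
priority groups: high:{1} low:{2,15,21} med:{4,14,27} urgent:{6,11,32,34}
Ordered by (a.id, b.id); first 3.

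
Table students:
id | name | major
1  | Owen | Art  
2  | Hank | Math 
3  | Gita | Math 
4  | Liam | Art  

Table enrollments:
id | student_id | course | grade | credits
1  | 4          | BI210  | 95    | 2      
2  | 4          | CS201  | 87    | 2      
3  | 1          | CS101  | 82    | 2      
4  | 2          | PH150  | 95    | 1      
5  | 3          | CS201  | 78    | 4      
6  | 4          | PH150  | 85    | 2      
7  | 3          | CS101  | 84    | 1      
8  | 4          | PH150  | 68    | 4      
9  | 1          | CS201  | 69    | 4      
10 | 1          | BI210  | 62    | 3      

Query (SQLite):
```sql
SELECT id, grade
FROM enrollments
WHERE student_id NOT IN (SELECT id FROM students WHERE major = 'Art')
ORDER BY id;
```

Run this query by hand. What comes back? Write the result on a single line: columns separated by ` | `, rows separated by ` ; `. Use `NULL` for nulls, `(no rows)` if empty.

4 | 95 ; 5 | 78 ; 7 | 84

Inner query: students.id where major = 'Art'.
Outer: keep enrollments rows whose student_id is not in that set.
Inner query → {1, 4}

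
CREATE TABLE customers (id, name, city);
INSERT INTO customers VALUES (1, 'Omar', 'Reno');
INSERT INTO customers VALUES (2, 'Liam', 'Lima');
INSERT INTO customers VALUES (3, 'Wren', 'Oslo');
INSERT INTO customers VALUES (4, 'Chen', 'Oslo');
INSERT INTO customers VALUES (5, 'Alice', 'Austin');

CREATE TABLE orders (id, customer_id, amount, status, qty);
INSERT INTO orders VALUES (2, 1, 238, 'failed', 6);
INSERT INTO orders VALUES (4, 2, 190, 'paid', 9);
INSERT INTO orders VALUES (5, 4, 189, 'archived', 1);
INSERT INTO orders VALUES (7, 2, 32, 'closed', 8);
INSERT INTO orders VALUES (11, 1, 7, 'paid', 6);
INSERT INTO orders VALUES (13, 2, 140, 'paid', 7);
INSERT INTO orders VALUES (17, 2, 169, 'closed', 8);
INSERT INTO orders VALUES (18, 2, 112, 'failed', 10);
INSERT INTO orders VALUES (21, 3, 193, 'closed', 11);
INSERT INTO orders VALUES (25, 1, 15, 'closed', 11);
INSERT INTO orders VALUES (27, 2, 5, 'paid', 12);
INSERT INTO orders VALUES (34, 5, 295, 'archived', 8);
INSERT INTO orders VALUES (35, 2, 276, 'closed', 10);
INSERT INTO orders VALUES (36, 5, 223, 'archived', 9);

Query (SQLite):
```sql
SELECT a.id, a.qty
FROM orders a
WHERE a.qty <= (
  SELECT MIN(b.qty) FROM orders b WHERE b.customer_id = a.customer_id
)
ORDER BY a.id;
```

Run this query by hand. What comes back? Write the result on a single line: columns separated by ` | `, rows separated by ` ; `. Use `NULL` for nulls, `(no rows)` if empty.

2 | 6 ; 5 | 1 ; 11 | 6 ; 13 | 7 ; 21 | 11 ; 34 | 8

For each orders row a, compute MIN(qty) over rows sharing a.customer_id.
Keep row a if a.qty <= that per-group MIN.
  customer_id=1: MIN(qty) = 6
  customer_id=2: MIN(qty) = 7
  customer_id=3: MIN(qty) = 11
  customer_id=4: MIN(qty) = 1
  customer_id=5: MIN(qty) = 8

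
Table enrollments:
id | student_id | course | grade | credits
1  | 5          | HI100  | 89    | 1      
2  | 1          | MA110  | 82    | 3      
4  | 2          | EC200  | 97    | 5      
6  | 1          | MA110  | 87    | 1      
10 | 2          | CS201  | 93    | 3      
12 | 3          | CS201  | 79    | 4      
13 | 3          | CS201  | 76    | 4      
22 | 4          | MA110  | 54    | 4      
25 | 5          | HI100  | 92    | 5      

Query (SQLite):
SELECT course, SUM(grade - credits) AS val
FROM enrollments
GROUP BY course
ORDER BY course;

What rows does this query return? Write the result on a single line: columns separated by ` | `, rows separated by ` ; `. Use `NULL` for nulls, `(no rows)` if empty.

For each row compute grade - credits.
Group by course; take SUM of the expression per group.
  CS201: ids {10, 12, 13} → SUM(grade - credits)=237
  EC200: ids {4} → SUM(grade - credits)=92
  HI100: ids {1, 25} → SUM(grade - credits)=175
  MA110: ids {2, 6, 22} → SUM(grade - credits)=215

CS201 | 237 ; EC200 | 92 ; HI100 | 175 ; MA110 | 215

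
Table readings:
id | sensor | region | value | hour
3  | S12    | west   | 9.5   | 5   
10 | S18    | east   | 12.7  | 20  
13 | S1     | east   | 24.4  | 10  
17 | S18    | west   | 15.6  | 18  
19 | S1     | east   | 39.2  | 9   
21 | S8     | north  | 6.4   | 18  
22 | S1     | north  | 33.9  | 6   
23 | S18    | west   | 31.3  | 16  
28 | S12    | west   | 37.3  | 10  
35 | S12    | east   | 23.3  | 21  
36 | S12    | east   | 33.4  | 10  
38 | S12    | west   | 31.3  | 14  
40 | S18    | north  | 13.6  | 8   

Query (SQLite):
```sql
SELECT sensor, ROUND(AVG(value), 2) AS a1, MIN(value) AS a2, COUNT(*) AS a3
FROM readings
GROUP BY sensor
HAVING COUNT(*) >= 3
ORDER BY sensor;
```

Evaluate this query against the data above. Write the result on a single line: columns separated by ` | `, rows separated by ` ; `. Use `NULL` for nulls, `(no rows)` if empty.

Group readings by sensor.
Per group compute: ROUND(AVG(value), 2), MIN(value), COUNT(*).
HAVING: drop groups with fewer than 3 rows.
  S1: ids {13, 19, 22} → ROUND(AVG(value), 2)=32.5, MIN(value)=24.4, COUNT(*)=3
  S12: ids {3, 28, 35, 36, 38} → ROUND(AVG(value), 2)=26.96, MIN(value)=9.5, COUNT(*)=5
  S18: ids {10, 17, 23, 40} → ROUND(AVG(value), 2)=18.3, MIN(value)=12.7, COUNT(*)=4
  S8: ids {21} → ROUND(AVG(value), 2)=6.4, MIN(value)=6.4, COUNT(*)=1

S1 | 32.5 | 24.4 | 3 ; S12 | 26.96 | 9.5 | 5 ; S18 | 18.3 | 12.7 | 4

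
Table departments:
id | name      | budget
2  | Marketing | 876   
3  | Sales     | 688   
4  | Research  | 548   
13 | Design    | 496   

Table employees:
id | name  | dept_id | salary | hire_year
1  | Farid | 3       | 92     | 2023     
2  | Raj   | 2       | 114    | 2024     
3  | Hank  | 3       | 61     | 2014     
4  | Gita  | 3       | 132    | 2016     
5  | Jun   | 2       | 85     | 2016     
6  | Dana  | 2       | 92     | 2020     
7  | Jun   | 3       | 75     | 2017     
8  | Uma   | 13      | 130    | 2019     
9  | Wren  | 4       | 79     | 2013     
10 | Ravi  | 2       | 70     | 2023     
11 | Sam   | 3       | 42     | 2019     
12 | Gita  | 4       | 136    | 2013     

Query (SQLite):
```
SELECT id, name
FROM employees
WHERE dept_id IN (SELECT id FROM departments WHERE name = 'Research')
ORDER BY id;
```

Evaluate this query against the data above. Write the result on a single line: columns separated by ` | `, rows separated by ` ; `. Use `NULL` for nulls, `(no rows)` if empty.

Inner query: departments.id where name = 'Research'.
Outer: keep employees rows whose dept_id is in that set.
Inner query → {4}

9 | Wren ; 12 | Gita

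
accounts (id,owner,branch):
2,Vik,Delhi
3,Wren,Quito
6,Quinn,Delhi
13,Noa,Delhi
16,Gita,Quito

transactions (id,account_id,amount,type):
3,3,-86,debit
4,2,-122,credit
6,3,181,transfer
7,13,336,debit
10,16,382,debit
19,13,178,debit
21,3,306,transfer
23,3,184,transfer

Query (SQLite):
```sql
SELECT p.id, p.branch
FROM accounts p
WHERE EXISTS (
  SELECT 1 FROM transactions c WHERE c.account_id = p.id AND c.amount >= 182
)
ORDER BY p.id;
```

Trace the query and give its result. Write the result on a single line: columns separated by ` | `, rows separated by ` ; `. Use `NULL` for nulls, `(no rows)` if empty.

For each accounts row, check whether any transactions with matching account_id has amount >= 182.
Keep rows where that is true.

3 | Quito ; 13 | Delhi ; 16 | Quito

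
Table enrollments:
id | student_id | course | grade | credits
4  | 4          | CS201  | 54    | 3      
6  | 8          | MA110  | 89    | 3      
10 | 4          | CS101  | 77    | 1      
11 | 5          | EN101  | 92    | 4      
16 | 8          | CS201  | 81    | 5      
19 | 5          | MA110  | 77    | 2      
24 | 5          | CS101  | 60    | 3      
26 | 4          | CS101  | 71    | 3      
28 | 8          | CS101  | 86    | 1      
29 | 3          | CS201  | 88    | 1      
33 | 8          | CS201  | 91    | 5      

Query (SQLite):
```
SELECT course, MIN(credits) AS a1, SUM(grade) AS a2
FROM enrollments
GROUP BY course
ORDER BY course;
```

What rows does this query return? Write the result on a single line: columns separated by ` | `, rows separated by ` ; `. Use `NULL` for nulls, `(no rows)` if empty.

Group enrollments by course.
Per group compute: MIN(credits), SUM(grade).
  CS101: ids {10, 24, 26, 28} → MIN(credits)=1, SUM(grade)=294
  CS201: ids {4, 16, 29, 33} → MIN(credits)=1, SUM(grade)=314
  EN101: ids {11} → MIN(credits)=4, SUM(grade)=92
  MA110: ids {6, 19} → MIN(credits)=2, SUM(grade)=166

CS101 | 1 | 294 ; CS201 | 1 | 314 ; EN101 | 4 | 92 ; MA110 | 2 | 166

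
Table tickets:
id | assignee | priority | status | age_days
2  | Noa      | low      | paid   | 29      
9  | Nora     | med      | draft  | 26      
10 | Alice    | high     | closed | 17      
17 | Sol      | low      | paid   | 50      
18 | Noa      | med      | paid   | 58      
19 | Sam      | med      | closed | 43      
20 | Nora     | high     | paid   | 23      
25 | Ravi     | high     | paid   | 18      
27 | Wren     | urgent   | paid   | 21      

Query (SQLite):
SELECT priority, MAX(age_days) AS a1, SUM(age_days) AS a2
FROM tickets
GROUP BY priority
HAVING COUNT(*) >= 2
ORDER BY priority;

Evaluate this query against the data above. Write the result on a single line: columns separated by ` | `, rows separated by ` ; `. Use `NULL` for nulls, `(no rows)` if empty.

high | 23 | 58 ; low | 50 | 79 ; med | 58 | 127

Group tickets by priority.
Per group compute: MAX(age_days), SUM(age_days).
HAVING: drop groups with fewer than 2 rows.
  high: ids {10, 20, 25} → MAX(age_days)=23, SUM(age_days)=58
  low: ids {2, 17} → MAX(age_days)=50, SUM(age_days)=79
  med: ids {9, 18, 19} → MAX(age_days)=58, SUM(age_days)=127
  urgent: ids {27} → MAX(age_days)=21, SUM(age_days)=21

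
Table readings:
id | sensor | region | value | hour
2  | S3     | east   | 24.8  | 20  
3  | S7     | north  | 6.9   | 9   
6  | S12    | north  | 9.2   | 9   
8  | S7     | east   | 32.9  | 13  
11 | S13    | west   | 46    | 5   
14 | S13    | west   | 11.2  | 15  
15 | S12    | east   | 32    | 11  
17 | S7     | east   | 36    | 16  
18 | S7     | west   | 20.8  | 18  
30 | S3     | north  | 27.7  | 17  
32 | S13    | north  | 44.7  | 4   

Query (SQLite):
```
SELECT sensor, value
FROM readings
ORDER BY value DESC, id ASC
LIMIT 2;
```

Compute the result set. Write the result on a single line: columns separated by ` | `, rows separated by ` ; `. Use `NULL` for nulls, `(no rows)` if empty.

S13 | 46 ; S13 | 44.7

Sort by value desc, tiebreak id asc: (46, id=11), (44.7, id=32), (36, id=17), (32.9, id=8), (32, id=15) …. Take first 2.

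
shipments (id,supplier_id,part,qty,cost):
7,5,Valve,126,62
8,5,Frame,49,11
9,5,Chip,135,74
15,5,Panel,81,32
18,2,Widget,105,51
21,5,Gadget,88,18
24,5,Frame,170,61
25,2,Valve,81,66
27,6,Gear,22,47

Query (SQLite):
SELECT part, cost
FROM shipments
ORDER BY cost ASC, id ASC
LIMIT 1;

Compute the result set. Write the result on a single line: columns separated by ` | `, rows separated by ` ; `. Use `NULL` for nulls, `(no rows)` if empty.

Sort by cost asc, tiebreak id asc: (11, id=8), (18, id=21), (32, id=15), (47, id=27) …. Take first 1.

Frame | 11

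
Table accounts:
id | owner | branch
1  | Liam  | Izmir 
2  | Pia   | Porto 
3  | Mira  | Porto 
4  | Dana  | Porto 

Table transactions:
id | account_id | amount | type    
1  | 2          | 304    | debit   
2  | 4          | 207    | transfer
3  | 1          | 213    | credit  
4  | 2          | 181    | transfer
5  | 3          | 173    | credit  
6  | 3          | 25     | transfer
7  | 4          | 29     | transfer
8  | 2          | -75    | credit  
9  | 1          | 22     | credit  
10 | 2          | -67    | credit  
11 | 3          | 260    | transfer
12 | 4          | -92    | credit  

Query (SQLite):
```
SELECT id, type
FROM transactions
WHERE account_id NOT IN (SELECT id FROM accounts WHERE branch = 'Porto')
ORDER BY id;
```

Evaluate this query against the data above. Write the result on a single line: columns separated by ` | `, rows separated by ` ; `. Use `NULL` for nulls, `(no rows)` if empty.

3 | credit ; 9 | credit

Inner query: accounts.id where branch = 'Porto'.
Outer: keep transactions rows whose account_id is not in that set.
Inner query → {2, 3, 4}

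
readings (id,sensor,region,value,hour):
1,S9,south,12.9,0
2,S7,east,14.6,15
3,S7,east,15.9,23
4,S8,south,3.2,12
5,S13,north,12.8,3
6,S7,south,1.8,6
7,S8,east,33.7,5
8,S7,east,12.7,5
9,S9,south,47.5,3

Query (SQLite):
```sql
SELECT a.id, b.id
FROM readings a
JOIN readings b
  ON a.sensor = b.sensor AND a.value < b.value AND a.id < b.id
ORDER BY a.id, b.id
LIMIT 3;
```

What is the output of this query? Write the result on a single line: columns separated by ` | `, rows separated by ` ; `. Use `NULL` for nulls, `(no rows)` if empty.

Pairs (a,b) with same sensor, a.value < b.value, a.id < b.id.
sensor groups: S13:{5} S7:{2,3,6,8} S8:{4,7} S9:{1,9}
Ordered by (a.id, b.id); first 3.

1 | 9 ; 2 | 3 ; 4 | 7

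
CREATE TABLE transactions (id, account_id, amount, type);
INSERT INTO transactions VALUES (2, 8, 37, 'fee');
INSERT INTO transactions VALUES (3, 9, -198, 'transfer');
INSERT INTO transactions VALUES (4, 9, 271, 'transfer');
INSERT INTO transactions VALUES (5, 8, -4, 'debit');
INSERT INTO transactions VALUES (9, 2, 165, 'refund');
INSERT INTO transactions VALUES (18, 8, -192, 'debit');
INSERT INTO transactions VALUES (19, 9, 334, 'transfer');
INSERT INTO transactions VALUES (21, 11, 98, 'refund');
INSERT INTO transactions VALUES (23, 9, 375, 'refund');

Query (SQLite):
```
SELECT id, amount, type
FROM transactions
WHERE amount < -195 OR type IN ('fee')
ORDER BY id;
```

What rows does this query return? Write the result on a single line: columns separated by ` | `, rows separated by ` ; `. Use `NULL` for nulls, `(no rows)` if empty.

2 | 37 | fee ; 3 | -198 | transfer

amount < -195: ids {3}
type IN ('fee'): ids {2}
Combine with OR.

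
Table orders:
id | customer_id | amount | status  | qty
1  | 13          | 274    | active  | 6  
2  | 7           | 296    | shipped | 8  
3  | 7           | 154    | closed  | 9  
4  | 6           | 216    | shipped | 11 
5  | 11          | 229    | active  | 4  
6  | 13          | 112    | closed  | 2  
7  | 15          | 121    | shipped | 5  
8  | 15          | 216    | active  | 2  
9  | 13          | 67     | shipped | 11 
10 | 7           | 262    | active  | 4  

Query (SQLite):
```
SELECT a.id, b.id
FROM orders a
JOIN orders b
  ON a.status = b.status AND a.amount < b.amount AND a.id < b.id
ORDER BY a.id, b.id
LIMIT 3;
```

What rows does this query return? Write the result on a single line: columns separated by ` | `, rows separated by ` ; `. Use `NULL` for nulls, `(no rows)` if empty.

5 | 10 ; 8 | 10

Pairs (a,b) with same status, a.amount < b.amount, a.id < b.id.
status groups: active:{1,5,8,10} closed:{3,6} shipped:{2,4,7,9}
Ordered by (a.id, b.id); first 3.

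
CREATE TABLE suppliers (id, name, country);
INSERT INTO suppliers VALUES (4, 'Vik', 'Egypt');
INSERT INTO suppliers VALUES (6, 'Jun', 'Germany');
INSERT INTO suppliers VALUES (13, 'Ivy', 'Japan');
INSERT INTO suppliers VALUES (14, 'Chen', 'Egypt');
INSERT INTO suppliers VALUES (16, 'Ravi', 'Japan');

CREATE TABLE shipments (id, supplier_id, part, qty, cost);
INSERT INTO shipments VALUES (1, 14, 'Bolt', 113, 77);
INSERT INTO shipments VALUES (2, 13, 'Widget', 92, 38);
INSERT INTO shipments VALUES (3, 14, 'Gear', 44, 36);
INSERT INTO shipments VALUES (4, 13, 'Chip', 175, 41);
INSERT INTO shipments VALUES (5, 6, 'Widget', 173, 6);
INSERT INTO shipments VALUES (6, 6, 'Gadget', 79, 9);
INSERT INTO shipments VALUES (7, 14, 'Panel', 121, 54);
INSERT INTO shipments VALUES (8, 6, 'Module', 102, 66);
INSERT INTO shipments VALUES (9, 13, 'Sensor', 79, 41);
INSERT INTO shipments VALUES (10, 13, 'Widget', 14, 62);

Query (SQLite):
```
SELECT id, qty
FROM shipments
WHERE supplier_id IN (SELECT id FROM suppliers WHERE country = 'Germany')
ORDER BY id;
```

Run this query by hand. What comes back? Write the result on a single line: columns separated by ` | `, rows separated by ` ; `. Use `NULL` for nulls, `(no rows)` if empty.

5 | 173 ; 6 | 79 ; 8 | 102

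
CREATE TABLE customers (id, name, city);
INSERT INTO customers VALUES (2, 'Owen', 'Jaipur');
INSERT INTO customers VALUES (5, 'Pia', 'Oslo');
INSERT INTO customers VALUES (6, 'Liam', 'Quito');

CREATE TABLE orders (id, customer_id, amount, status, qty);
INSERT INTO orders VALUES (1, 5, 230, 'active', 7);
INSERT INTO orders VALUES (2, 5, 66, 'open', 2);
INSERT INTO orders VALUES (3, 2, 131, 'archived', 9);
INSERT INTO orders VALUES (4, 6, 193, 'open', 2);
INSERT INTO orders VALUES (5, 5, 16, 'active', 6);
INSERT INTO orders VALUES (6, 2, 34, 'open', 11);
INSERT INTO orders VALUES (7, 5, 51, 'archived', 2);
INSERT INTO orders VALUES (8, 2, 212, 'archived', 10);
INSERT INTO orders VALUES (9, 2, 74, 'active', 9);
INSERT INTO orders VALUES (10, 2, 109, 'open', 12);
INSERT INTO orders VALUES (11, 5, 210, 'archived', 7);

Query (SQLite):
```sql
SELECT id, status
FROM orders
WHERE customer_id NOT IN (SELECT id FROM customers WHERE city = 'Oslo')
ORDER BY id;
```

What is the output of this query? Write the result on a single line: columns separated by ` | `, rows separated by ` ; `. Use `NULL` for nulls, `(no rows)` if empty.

3 | archived ; 4 | open ; 6 | open ; 8 | archived ; 9 | active ; 10 | open

Inner query: customers.id where city = 'Oslo'.
Outer: keep orders rows whose customer_id is not in that set.
Inner query → {5}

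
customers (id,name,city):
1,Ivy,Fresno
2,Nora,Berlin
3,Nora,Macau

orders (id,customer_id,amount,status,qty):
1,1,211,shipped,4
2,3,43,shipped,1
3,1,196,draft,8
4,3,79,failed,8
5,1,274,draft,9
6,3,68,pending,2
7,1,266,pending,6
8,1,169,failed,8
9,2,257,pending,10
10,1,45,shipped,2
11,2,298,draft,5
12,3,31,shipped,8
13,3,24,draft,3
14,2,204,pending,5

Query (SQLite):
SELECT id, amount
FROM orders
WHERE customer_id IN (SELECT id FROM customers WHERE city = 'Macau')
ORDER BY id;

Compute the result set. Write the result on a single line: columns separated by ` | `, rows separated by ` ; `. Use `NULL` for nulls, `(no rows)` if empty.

Inner query: customers.id where city = 'Macau'.
Outer: keep orders rows whose customer_id is in that set.
Inner query → {3}

2 | 43 ; 4 | 79 ; 6 | 68 ; 12 | 31 ; 13 | 24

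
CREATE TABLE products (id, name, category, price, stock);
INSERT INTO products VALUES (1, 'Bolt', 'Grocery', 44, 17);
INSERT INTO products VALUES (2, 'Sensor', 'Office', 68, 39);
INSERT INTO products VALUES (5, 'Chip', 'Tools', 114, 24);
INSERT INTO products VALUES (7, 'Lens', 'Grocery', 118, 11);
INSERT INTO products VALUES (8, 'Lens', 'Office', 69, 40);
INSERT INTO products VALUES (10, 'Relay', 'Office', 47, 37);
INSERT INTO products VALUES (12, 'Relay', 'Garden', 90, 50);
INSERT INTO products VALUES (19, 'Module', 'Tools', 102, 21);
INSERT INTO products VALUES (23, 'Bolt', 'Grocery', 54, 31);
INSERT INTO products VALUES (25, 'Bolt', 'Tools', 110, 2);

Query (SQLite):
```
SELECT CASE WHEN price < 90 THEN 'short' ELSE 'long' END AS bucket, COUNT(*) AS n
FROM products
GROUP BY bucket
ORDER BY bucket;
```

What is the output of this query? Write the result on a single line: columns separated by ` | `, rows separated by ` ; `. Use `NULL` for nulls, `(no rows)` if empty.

long | 5 ; short | 5

Bucket rows by price < 90 → 'short' else 'long'; count each bucket.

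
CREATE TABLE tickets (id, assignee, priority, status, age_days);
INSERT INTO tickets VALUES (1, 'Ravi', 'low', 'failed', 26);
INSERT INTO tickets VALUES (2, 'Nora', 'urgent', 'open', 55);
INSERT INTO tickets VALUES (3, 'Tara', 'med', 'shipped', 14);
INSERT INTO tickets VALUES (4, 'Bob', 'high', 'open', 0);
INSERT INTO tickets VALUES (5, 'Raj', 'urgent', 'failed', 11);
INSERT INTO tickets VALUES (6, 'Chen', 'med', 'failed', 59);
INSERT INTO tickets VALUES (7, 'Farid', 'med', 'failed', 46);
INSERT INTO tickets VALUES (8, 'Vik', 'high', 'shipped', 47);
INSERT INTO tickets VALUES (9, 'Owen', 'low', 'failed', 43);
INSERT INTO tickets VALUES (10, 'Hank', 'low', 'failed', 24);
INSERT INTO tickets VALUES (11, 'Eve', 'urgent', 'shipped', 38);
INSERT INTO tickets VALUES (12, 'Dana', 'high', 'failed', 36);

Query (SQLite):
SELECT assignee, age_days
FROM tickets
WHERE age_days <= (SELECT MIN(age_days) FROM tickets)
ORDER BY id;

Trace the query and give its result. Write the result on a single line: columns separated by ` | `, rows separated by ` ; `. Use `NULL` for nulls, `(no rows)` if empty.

Bob | 0

Scalar subquery: MIN(age_days) over all tickets rows = 0.
Keep rows where age_days <= that value.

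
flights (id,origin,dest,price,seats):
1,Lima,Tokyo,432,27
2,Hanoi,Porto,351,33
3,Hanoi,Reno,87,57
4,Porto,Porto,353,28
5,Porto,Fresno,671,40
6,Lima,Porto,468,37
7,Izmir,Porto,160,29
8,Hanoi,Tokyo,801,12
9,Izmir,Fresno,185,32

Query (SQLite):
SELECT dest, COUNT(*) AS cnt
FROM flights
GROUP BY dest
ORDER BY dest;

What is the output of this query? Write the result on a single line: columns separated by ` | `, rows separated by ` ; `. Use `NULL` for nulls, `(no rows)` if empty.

Fresno | 2 ; Porto | 4 ; Reno | 1 ; Tokyo | 2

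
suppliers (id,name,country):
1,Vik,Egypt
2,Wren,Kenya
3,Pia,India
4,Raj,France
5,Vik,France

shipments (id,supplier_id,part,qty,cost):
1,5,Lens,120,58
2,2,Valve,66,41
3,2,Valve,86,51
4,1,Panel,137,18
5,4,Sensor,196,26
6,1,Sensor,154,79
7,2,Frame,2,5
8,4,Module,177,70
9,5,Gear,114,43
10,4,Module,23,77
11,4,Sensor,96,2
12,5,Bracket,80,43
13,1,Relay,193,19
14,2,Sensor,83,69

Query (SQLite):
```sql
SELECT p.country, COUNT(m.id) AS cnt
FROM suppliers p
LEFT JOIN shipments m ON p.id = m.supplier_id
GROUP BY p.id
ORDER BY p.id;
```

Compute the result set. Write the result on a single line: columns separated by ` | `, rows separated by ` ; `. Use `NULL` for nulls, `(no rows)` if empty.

Egypt | 3 ; Kenya | 4 ; India | 0 ; France | 4 ; France | 3

LEFT JOIN keeps every suppliers row; unmatched ones get NULL for shipments columns.
Group by suppliers.id and compute COUNT(m.id). COUNT(col) of an all-NULL group is 0.
  1: ids {4, 6, 13} → COUNT(m.id)=3
  2: ids {2, 3, 7, 14} → COUNT(m.id)=4
  3: ids {—} → COUNT(m.id)=0
  4: ids {5, 8, 10, 11} → COUNT(m.id)=4
  5: ids {1, 9, 12} → COUNT(m.id)=3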